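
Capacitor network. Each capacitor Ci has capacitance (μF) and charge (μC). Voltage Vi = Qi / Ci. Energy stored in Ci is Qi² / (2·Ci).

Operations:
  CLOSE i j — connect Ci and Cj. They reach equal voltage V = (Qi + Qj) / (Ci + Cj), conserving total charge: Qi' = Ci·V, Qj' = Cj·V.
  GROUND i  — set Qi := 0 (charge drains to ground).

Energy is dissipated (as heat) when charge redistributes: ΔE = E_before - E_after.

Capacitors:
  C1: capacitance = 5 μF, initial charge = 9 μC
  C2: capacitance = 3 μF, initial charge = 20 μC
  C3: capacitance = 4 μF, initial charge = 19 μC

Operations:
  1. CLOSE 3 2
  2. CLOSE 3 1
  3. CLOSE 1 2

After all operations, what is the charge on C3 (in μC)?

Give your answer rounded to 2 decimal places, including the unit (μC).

Initial: C1(5μF, Q=9μC, V=1.80V), C2(3μF, Q=20μC, V=6.67V), C3(4μF, Q=19μC, V=4.75V)
Op 1: CLOSE 3-2: Q_total=39.00, C_total=7.00, V=5.57; Q3=22.29, Q2=16.71; dissipated=3.149
Op 2: CLOSE 3-1: Q_total=31.29, C_total=9.00, V=3.48; Q3=13.90, Q1=17.38; dissipated=15.804
Op 3: CLOSE 1-2: Q_total=34.10, C_total=8.00, V=4.26; Q1=21.31, Q2=12.79; dissipated=4.116
Final charges: Q1=21.31, Q2=12.79, Q3=13.90

Answer: 13.90 μC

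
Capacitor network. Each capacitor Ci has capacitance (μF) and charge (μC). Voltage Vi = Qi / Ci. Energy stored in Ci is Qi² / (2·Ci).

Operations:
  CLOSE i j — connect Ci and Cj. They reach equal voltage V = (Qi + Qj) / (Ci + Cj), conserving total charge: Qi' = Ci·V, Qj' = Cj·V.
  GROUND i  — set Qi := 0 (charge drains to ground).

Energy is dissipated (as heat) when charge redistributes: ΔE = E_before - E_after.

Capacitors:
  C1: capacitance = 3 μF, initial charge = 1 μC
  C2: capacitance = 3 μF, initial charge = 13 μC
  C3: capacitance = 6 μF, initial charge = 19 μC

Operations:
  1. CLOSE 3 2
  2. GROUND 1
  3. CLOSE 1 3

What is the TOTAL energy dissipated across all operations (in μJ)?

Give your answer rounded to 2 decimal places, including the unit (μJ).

Answer: 14.17 μJ

Derivation:
Initial: C1(3μF, Q=1μC, V=0.33V), C2(3μF, Q=13μC, V=4.33V), C3(6μF, Q=19μC, V=3.17V)
Op 1: CLOSE 3-2: Q_total=32.00, C_total=9.00, V=3.56; Q3=21.33, Q2=10.67; dissipated=1.361
Op 2: GROUND 1: Q1=0; energy lost=0.167
Op 3: CLOSE 1-3: Q_total=21.33, C_total=9.00, V=2.37; Q1=7.11, Q3=14.22; dissipated=12.642
Total dissipated: 14.170 μJ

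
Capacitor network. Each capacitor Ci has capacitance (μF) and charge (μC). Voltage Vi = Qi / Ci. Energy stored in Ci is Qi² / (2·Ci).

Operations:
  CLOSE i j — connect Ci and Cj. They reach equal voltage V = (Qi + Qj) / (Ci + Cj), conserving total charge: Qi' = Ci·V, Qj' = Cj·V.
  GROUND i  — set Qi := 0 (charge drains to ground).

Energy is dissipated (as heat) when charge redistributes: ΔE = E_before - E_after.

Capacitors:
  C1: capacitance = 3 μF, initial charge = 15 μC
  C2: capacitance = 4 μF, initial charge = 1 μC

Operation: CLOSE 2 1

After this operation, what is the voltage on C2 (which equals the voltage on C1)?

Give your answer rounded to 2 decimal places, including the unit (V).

Answer: 2.29 V

Derivation:
Initial: C1(3μF, Q=15μC, V=5.00V), C2(4μF, Q=1μC, V=0.25V)
Op 1: CLOSE 2-1: Q_total=16.00, C_total=7.00, V=2.29; Q2=9.14, Q1=6.86; dissipated=19.339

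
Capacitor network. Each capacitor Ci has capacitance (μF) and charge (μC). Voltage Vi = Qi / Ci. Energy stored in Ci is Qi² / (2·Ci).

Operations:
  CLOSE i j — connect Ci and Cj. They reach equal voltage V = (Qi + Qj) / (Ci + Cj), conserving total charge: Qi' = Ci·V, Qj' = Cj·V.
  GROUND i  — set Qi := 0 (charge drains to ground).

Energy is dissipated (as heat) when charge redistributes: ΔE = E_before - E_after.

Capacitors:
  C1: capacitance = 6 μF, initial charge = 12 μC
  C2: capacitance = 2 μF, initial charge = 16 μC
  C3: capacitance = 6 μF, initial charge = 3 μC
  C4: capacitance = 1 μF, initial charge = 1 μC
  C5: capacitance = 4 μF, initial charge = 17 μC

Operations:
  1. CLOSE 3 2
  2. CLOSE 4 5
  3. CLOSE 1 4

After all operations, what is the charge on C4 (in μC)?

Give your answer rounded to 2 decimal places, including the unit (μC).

Initial: C1(6μF, Q=12μC, V=2.00V), C2(2μF, Q=16μC, V=8.00V), C3(6μF, Q=3μC, V=0.50V), C4(1μF, Q=1μC, V=1.00V), C5(4μF, Q=17μC, V=4.25V)
Op 1: CLOSE 3-2: Q_total=19.00, C_total=8.00, V=2.38; Q3=14.25, Q2=4.75; dissipated=42.188
Op 2: CLOSE 4-5: Q_total=18.00, C_total=5.00, V=3.60; Q4=3.60, Q5=14.40; dissipated=4.225
Op 3: CLOSE 1-4: Q_total=15.60, C_total=7.00, V=2.23; Q1=13.37, Q4=2.23; dissipated=1.097
Final charges: Q1=13.37, Q2=4.75, Q3=14.25, Q4=2.23, Q5=14.40

Answer: 2.23 μC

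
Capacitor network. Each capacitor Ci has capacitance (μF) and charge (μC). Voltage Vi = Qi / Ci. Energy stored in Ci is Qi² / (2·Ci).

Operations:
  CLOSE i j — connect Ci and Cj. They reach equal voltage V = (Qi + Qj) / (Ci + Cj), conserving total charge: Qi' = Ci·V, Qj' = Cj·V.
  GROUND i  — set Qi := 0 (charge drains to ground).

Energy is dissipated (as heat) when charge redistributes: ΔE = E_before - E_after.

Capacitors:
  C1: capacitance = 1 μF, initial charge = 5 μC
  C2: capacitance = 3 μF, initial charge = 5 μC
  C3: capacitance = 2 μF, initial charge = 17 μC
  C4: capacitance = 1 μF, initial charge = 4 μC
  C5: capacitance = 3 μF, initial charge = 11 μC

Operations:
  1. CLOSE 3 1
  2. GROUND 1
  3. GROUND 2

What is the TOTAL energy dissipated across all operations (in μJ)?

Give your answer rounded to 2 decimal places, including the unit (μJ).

Answer: 35.14 μJ

Derivation:
Initial: C1(1μF, Q=5μC, V=5.00V), C2(3μF, Q=5μC, V=1.67V), C3(2μF, Q=17μC, V=8.50V), C4(1μF, Q=4μC, V=4.00V), C5(3μF, Q=11μC, V=3.67V)
Op 1: CLOSE 3-1: Q_total=22.00, C_total=3.00, V=7.33; Q3=14.67, Q1=7.33; dissipated=4.083
Op 2: GROUND 1: Q1=0; energy lost=26.889
Op 3: GROUND 2: Q2=0; energy lost=4.167
Total dissipated: 35.139 μJ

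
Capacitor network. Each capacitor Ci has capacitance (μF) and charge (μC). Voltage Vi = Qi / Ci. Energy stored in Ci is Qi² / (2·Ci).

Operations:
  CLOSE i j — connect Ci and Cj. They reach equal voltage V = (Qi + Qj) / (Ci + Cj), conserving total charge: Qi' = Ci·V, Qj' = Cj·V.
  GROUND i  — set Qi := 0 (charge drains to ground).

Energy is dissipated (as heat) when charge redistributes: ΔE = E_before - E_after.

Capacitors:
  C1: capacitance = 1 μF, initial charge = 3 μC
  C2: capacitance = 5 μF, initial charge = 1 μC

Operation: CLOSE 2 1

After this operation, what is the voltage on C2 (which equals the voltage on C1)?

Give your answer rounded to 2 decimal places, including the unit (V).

Initial: C1(1μF, Q=3μC, V=3.00V), C2(5μF, Q=1μC, V=0.20V)
Op 1: CLOSE 2-1: Q_total=4.00, C_total=6.00, V=0.67; Q2=3.33, Q1=0.67; dissipated=3.267

Answer: 0.67 V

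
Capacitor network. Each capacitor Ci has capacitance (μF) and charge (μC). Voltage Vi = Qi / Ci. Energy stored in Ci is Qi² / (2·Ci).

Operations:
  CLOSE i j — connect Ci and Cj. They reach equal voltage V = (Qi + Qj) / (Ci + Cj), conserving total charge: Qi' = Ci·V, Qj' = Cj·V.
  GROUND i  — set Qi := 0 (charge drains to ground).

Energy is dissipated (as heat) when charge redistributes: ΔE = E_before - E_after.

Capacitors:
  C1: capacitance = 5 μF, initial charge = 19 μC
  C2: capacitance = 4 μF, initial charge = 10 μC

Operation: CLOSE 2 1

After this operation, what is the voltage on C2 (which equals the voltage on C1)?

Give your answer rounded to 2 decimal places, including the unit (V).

Initial: C1(5μF, Q=19μC, V=3.80V), C2(4μF, Q=10μC, V=2.50V)
Op 1: CLOSE 2-1: Q_total=29.00, C_total=9.00, V=3.22; Q2=12.89, Q1=16.11; dissipated=1.878

Answer: 3.22 V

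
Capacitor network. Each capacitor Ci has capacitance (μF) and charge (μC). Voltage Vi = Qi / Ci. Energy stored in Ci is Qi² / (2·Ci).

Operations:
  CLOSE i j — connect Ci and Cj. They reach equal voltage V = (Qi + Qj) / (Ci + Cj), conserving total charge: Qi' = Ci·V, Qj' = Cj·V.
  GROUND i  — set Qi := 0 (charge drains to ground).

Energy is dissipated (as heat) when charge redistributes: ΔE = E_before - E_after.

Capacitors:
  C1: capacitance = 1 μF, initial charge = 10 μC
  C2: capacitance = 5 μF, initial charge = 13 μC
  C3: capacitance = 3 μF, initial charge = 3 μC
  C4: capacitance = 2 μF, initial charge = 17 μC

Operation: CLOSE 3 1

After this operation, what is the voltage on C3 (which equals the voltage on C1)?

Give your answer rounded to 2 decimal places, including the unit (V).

Answer: 3.25 V

Derivation:
Initial: C1(1μF, Q=10μC, V=10.00V), C2(5μF, Q=13μC, V=2.60V), C3(3μF, Q=3μC, V=1.00V), C4(2μF, Q=17μC, V=8.50V)
Op 1: CLOSE 3-1: Q_total=13.00, C_total=4.00, V=3.25; Q3=9.75, Q1=3.25; dissipated=30.375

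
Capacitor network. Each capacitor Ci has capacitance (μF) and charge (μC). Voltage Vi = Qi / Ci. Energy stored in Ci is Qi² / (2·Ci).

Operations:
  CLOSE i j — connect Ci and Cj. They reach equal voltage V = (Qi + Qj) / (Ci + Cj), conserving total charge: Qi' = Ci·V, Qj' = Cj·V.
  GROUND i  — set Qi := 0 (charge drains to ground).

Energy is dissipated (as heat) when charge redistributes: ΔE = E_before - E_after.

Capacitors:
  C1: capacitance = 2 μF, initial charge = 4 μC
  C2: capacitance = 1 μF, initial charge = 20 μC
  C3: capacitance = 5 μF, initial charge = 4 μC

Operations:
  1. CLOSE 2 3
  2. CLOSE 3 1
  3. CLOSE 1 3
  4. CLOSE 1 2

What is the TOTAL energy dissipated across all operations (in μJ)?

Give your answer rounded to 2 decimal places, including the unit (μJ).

Initial: C1(2μF, Q=4μC, V=2.00V), C2(1μF, Q=20μC, V=20.00V), C3(5μF, Q=4μC, V=0.80V)
Op 1: CLOSE 2-3: Q_total=24.00, C_total=6.00, V=4.00; Q2=4.00, Q3=20.00; dissipated=153.600
Op 2: CLOSE 3-1: Q_total=24.00, C_total=7.00, V=3.43; Q3=17.14, Q1=6.86; dissipated=2.857
Op 3: CLOSE 1-3: Q_total=24.00, C_total=7.00, V=3.43; Q1=6.86, Q3=17.14; dissipated=0.000
Op 4: CLOSE 1-2: Q_total=10.86, C_total=3.00, V=3.62; Q1=7.24, Q2=3.62; dissipated=0.109
Total dissipated: 156.566 μJ

Answer: 156.57 μJ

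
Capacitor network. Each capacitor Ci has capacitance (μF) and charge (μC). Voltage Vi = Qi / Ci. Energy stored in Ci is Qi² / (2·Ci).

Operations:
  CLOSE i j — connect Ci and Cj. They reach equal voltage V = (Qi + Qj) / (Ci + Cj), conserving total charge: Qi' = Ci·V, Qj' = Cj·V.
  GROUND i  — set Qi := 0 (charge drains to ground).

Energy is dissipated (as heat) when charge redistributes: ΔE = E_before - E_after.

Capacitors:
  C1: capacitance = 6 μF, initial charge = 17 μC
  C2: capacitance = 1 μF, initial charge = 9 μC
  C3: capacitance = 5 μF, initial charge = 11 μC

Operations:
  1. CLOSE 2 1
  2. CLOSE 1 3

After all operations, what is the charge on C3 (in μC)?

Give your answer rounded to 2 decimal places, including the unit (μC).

Initial: C1(6μF, Q=17μC, V=2.83V), C2(1μF, Q=9μC, V=9.00V), C3(5μF, Q=11μC, V=2.20V)
Op 1: CLOSE 2-1: Q_total=26.00, C_total=7.00, V=3.71; Q2=3.71, Q1=22.29; dissipated=16.298
Op 2: CLOSE 1-3: Q_total=33.29, C_total=11.00, V=3.03; Q1=18.16, Q3=15.13; dissipated=3.127
Final charges: Q1=18.16, Q2=3.71, Q3=15.13

Answer: 15.13 μC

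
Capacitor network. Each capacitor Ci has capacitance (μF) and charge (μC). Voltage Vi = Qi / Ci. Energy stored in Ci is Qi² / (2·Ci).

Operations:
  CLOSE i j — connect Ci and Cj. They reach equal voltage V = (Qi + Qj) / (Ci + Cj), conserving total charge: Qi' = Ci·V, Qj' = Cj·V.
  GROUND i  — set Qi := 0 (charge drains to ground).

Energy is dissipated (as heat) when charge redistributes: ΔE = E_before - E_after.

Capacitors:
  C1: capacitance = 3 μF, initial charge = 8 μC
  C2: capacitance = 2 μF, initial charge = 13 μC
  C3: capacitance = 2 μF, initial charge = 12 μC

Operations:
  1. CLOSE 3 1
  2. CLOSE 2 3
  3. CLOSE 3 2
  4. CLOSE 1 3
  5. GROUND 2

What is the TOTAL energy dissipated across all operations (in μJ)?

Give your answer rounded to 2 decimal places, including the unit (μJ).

Answer: 38.29 μJ

Derivation:
Initial: C1(3μF, Q=8μC, V=2.67V), C2(2μF, Q=13μC, V=6.50V), C3(2μF, Q=12μC, V=6.00V)
Op 1: CLOSE 3-1: Q_total=20.00, C_total=5.00, V=4.00; Q3=8.00, Q1=12.00; dissipated=6.667
Op 2: CLOSE 2-3: Q_total=21.00, C_total=4.00, V=5.25; Q2=10.50, Q3=10.50; dissipated=3.125
Op 3: CLOSE 3-2: Q_total=21.00, C_total=4.00, V=5.25; Q3=10.50, Q2=10.50; dissipated=0.000
Op 4: CLOSE 1-3: Q_total=22.50, C_total=5.00, V=4.50; Q1=13.50, Q3=9.00; dissipated=0.938
Op 5: GROUND 2: Q2=0; energy lost=27.562
Total dissipated: 38.292 μJ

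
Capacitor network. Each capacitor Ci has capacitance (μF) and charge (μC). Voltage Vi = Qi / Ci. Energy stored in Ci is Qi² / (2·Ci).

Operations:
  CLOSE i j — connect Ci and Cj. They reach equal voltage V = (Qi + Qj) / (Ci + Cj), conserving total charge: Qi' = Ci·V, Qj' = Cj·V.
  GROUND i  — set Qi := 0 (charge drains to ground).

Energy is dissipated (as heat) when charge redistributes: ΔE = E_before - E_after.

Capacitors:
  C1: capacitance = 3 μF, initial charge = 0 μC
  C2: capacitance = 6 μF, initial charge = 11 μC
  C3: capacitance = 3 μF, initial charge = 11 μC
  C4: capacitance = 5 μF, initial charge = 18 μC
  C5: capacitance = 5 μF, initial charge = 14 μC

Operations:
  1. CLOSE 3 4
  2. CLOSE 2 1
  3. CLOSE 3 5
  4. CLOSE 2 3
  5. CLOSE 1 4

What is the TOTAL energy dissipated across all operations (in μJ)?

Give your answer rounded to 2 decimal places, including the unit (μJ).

Answer: 12.98 μJ

Derivation:
Initial: C1(3μF, Q=0μC, V=0.00V), C2(6μF, Q=11μC, V=1.83V), C3(3μF, Q=11μC, V=3.67V), C4(5μF, Q=18μC, V=3.60V), C5(5μF, Q=14μC, V=2.80V)
Op 1: CLOSE 3-4: Q_total=29.00, C_total=8.00, V=3.62; Q3=10.88, Q4=18.12; dissipated=0.004
Op 2: CLOSE 2-1: Q_total=11.00, C_total=9.00, V=1.22; Q2=7.33, Q1=3.67; dissipated=3.361
Op 3: CLOSE 3-5: Q_total=24.88, C_total=8.00, V=3.11; Q3=9.33, Q5=15.55; dissipated=0.638
Op 4: CLOSE 2-3: Q_total=16.66, C_total=9.00, V=1.85; Q2=11.11, Q3=5.55; dissipated=3.561
Op 5: CLOSE 1-4: Q_total=21.79, C_total=8.00, V=2.72; Q1=8.17, Q4=13.62; dissipated=5.413
Total dissipated: 12.977 μJ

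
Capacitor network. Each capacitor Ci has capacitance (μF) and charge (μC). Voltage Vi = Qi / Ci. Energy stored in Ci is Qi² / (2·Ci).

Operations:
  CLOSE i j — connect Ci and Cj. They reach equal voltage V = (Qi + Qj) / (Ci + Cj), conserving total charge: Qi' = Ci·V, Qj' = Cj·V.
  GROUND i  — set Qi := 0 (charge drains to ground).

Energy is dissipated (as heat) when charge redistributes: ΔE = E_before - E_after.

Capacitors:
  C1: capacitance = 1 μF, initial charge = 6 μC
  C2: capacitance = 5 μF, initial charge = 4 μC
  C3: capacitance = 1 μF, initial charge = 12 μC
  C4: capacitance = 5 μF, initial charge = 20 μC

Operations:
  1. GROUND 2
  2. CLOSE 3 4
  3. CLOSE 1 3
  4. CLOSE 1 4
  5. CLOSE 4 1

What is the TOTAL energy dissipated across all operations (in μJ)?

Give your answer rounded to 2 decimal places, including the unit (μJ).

Initial: C1(1μF, Q=6μC, V=6.00V), C2(5μF, Q=4μC, V=0.80V), C3(1μF, Q=12μC, V=12.00V), C4(5μF, Q=20μC, V=4.00V)
Op 1: GROUND 2: Q2=0; energy lost=1.600
Op 2: CLOSE 3-4: Q_total=32.00, C_total=6.00, V=5.33; Q3=5.33, Q4=26.67; dissipated=26.667
Op 3: CLOSE 1-3: Q_total=11.33, C_total=2.00, V=5.67; Q1=5.67, Q3=5.67; dissipated=0.111
Op 4: CLOSE 1-4: Q_total=32.33, C_total=6.00, V=5.39; Q1=5.39, Q4=26.94; dissipated=0.046
Op 5: CLOSE 4-1: Q_total=32.33, C_total=6.00, V=5.39; Q4=26.94, Q1=5.39; dissipated=0.000
Total dissipated: 28.424 μJ

Answer: 28.42 μJ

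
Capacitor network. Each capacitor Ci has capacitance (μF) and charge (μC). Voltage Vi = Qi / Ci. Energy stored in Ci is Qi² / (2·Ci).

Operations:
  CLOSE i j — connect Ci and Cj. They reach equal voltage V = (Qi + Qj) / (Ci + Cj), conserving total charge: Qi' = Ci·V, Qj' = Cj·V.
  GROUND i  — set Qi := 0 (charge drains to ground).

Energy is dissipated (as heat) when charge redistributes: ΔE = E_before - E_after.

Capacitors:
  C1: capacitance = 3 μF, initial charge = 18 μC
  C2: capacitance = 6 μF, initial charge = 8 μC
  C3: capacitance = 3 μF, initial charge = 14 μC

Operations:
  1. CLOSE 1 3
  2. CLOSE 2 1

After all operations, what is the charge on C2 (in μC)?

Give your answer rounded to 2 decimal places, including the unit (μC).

Answer: 16.00 μC

Derivation:
Initial: C1(3μF, Q=18μC, V=6.00V), C2(6μF, Q=8μC, V=1.33V), C3(3μF, Q=14μC, V=4.67V)
Op 1: CLOSE 1-3: Q_total=32.00, C_total=6.00, V=5.33; Q1=16.00, Q3=16.00; dissipated=1.333
Op 2: CLOSE 2-1: Q_total=24.00, C_total=9.00, V=2.67; Q2=16.00, Q1=8.00; dissipated=16.000
Final charges: Q1=8.00, Q2=16.00, Q3=16.00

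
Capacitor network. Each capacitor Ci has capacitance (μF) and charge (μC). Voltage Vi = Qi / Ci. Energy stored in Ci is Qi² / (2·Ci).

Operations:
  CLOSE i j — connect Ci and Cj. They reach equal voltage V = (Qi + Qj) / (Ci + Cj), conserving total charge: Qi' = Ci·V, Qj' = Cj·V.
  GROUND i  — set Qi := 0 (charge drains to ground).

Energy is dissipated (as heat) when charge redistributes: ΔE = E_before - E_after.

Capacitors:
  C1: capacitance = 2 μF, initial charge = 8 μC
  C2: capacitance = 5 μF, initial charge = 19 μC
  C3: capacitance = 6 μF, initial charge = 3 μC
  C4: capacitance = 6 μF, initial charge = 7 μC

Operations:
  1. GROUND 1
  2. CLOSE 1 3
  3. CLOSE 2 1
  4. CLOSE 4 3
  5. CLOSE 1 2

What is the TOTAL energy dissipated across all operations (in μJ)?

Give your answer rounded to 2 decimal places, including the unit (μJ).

Initial: C1(2μF, Q=8μC, V=4.00V), C2(5μF, Q=19μC, V=3.80V), C3(6μF, Q=3μC, V=0.50V), C4(6μF, Q=7μC, V=1.17V)
Op 1: GROUND 1: Q1=0; energy lost=16.000
Op 2: CLOSE 1-3: Q_total=3.00, C_total=8.00, V=0.38; Q1=0.75, Q3=2.25; dissipated=0.188
Op 3: CLOSE 2-1: Q_total=19.75, C_total=7.00, V=2.82; Q2=14.11, Q1=5.64; dissipated=8.379
Op 4: CLOSE 4-3: Q_total=9.25, C_total=12.00, V=0.77; Q4=4.62, Q3=4.62; dissipated=0.940
Op 5: CLOSE 1-2: Q_total=19.75, C_total=7.00, V=2.82; Q1=5.64, Q2=14.11; dissipated=0.000
Total dissipated: 25.507 μJ

Answer: 25.51 μJ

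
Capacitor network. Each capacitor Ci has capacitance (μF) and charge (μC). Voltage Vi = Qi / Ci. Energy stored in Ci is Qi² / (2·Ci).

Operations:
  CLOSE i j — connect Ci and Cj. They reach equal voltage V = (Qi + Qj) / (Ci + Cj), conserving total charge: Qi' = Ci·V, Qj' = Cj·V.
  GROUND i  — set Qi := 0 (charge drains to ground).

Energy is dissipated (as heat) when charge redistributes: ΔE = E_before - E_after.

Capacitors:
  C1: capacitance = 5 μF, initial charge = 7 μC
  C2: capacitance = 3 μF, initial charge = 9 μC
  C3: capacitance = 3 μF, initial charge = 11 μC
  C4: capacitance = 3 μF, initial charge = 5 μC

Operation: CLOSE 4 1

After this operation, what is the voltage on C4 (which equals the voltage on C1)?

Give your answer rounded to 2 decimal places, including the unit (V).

Answer: 1.50 V

Derivation:
Initial: C1(5μF, Q=7μC, V=1.40V), C2(3μF, Q=9μC, V=3.00V), C3(3μF, Q=11μC, V=3.67V), C4(3μF, Q=5μC, V=1.67V)
Op 1: CLOSE 4-1: Q_total=12.00, C_total=8.00, V=1.50; Q4=4.50, Q1=7.50; dissipated=0.067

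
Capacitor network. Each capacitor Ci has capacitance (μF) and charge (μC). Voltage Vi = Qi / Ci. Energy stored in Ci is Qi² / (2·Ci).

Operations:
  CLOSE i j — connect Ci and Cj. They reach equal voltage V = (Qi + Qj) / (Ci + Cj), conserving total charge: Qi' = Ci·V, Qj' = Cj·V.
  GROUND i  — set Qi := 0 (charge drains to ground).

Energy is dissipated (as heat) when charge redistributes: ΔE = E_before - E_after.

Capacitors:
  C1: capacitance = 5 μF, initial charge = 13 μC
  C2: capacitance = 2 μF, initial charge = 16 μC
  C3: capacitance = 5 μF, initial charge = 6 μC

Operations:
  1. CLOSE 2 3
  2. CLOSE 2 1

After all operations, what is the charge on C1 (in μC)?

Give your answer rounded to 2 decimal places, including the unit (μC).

Answer: 13.78 μC

Derivation:
Initial: C1(5μF, Q=13μC, V=2.60V), C2(2μF, Q=16μC, V=8.00V), C3(5μF, Q=6μC, V=1.20V)
Op 1: CLOSE 2-3: Q_total=22.00, C_total=7.00, V=3.14; Q2=6.29, Q3=15.71; dissipated=33.029
Op 2: CLOSE 2-1: Q_total=19.29, C_total=7.00, V=2.76; Q2=5.51, Q1=13.78; dissipated=0.210
Final charges: Q1=13.78, Q2=5.51, Q3=15.71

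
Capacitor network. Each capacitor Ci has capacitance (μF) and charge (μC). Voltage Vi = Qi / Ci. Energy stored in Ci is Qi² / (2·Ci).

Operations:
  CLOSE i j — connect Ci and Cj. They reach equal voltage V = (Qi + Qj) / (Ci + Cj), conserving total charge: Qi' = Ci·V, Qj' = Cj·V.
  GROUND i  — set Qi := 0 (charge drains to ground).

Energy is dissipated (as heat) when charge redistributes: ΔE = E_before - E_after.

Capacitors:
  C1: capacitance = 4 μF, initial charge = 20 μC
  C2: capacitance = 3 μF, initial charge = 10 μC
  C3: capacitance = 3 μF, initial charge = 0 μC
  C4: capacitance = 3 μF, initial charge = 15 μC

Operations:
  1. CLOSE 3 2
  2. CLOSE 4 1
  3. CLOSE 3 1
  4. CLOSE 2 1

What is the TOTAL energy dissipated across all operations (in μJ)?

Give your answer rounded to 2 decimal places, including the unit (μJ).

Answer: 20.97 μJ

Derivation:
Initial: C1(4μF, Q=20μC, V=5.00V), C2(3μF, Q=10μC, V=3.33V), C3(3μF, Q=0μC, V=0.00V), C4(3μF, Q=15μC, V=5.00V)
Op 1: CLOSE 3-2: Q_total=10.00, C_total=6.00, V=1.67; Q3=5.00, Q2=5.00; dissipated=8.333
Op 2: CLOSE 4-1: Q_total=35.00, C_total=7.00, V=5.00; Q4=15.00, Q1=20.00; dissipated=0.000
Op 3: CLOSE 3-1: Q_total=25.00, C_total=7.00, V=3.57; Q3=10.71, Q1=14.29; dissipated=9.524
Op 4: CLOSE 2-1: Q_total=19.29, C_total=7.00, V=2.76; Q2=8.27, Q1=11.02; dissipated=3.110
Total dissipated: 20.967 μJ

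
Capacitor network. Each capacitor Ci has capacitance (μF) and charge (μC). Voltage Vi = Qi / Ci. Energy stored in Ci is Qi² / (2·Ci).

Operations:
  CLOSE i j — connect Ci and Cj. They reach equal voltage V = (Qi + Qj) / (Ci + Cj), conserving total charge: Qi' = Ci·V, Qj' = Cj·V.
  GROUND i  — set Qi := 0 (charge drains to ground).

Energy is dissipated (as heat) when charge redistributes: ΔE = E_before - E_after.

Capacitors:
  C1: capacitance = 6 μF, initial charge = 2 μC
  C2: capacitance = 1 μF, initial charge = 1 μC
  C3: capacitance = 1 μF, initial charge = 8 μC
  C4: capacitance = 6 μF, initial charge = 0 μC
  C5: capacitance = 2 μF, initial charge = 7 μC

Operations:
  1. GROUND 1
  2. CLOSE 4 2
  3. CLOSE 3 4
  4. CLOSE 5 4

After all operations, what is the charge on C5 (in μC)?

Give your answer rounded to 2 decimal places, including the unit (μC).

Initial: C1(6μF, Q=2μC, V=0.33V), C2(1μF, Q=1μC, V=1.00V), C3(1μF, Q=8μC, V=8.00V), C4(6μF, Q=0μC, V=0.00V), C5(2μF, Q=7μC, V=3.50V)
Op 1: GROUND 1: Q1=0; energy lost=0.333
Op 2: CLOSE 4-2: Q_total=1.00, C_total=7.00, V=0.14; Q4=0.86, Q2=0.14; dissipated=0.429
Op 3: CLOSE 3-4: Q_total=8.86, C_total=7.00, V=1.27; Q3=1.27, Q4=7.59; dissipated=26.458
Op 4: CLOSE 5-4: Q_total=14.59, C_total=8.00, V=1.82; Q5=3.65, Q4=10.94; dissipated=3.745
Final charges: Q1=0.00, Q2=0.14, Q3=1.27, Q4=10.94, Q5=3.65

Answer: 3.65 μC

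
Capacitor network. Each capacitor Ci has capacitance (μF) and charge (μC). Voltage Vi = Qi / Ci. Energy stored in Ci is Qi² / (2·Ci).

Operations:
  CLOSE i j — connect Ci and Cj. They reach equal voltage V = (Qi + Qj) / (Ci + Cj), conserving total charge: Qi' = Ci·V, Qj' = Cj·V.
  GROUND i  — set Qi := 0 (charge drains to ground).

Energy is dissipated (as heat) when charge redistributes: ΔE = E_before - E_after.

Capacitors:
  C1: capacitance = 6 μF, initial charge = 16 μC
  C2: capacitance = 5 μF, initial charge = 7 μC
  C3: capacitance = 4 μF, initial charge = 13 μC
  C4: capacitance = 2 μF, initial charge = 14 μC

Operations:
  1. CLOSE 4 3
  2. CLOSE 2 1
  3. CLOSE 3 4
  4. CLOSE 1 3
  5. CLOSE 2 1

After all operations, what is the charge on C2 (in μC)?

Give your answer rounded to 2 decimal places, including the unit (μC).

Initial: C1(6μF, Q=16μC, V=2.67V), C2(5μF, Q=7μC, V=1.40V), C3(4μF, Q=13μC, V=3.25V), C4(2μF, Q=14μC, V=7.00V)
Op 1: CLOSE 4-3: Q_total=27.00, C_total=6.00, V=4.50; Q4=9.00, Q3=18.00; dissipated=9.375
Op 2: CLOSE 2-1: Q_total=23.00, C_total=11.00, V=2.09; Q2=10.45, Q1=12.55; dissipated=2.188
Op 3: CLOSE 3-4: Q_total=27.00, C_total=6.00, V=4.50; Q3=18.00, Q4=9.00; dissipated=0.000
Op 4: CLOSE 1-3: Q_total=30.55, C_total=10.00, V=3.05; Q1=18.33, Q3=12.22; dissipated=6.964
Op 5: CLOSE 2-1: Q_total=28.78, C_total=11.00, V=2.62; Q2=13.08, Q1=15.70; dissipated=1.266
Final charges: Q1=15.70, Q2=13.08, Q3=12.22, Q4=9.00

Answer: 13.08 μC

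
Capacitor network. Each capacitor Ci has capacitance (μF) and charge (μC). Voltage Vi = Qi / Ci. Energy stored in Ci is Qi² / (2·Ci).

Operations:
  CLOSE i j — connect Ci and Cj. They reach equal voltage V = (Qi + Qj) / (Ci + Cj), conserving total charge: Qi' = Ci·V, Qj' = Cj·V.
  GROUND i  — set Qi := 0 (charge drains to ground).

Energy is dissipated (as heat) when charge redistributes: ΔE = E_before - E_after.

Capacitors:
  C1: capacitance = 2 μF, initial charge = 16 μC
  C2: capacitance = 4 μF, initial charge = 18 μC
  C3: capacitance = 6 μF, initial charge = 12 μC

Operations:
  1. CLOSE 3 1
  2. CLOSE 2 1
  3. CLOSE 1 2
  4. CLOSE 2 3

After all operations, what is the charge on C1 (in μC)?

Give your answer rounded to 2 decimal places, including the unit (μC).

Initial: C1(2μF, Q=16μC, V=8.00V), C2(4μF, Q=18μC, V=4.50V), C3(6μF, Q=12μC, V=2.00V)
Op 1: CLOSE 3-1: Q_total=28.00, C_total=8.00, V=3.50; Q3=21.00, Q1=7.00; dissipated=27.000
Op 2: CLOSE 2-1: Q_total=25.00, C_total=6.00, V=4.17; Q2=16.67, Q1=8.33; dissipated=0.667
Op 3: CLOSE 1-2: Q_total=25.00, C_total=6.00, V=4.17; Q1=8.33, Q2=16.67; dissipated=0.000
Op 4: CLOSE 2-3: Q_total=37.67, C_total=10.00, V=3.77; Q2=15.07, Q3=22.60; dissipated=0.533
Final charges: Q1=8.33, Q2=15.07, Q3=22.60

Answer: 8.33 μC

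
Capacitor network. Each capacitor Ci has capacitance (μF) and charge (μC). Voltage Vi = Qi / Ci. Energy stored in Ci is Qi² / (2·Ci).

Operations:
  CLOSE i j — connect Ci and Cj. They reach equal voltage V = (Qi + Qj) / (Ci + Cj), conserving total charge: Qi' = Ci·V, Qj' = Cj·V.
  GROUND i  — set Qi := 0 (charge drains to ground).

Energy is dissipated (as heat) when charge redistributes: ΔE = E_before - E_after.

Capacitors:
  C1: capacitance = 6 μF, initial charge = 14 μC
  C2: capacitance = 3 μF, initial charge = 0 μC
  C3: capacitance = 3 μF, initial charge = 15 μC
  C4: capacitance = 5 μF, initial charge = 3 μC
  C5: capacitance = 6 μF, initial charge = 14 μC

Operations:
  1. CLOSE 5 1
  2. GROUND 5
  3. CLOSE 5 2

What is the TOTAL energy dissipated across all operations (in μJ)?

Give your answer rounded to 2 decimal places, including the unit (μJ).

Answer: 16.33 μJ

Derivation:
Initial: C1(6μF, Q=14μC, V=2.33V), C2(3μF, Q=0μC, V=0.00V), C3(3μF, Q=15μC, V=5.00V), C4(5μF, Q=3μC, V=0.60V), C5(6μF, Q=14μC, V=2.33V)
Op 1: CLOSE 5-1: Q_total=28.00, C_total=12.00, V=2.33; Q5=14.00, Q1=14.00; dissipated=0.000
Op 2: GROUND 5: Q5=0; energy lost=16.333
Op 3: CLOSE 5-2: Q_total=0.00, C_total=9.00, V=0.00; Q5=0.00, Q2=0.00; dissipated=0.000
Total dissipated: 16.333 μJ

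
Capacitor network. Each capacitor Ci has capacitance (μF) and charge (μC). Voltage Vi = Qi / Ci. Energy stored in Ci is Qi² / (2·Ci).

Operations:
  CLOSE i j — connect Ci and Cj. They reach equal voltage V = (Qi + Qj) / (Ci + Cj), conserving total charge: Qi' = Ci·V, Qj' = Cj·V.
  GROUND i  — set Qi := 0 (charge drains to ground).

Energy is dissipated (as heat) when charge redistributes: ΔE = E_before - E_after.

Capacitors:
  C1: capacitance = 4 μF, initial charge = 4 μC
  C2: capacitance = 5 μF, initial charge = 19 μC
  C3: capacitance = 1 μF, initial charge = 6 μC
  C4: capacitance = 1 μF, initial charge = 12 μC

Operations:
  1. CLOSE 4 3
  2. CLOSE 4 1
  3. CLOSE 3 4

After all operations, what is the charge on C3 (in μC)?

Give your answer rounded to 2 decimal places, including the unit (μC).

Answer: 5.80 μC

Derivation:
Initial: C1(4μF, Q=4μC, V=1.00V), C2(5μF, Q=19μC, V=3.80V), C3(1μF, Q=6μC, V=6.00V), C4(1μF, Q=12μC, V=12.00V)
Op 1: CLOSE 4-3: Q_total=18.00, C_total=2.00, V=9.00; Q4=9.00, Q3=9.00; dissipated=9.000
Op 2: CLOSE 4-1: Q_total=13.00, C_total=5.00, V=2.60; Q4=2.60, Q1=10.40; dissipated=25.600
Op 3: CLOSE 3-4: Q_total=11.60, C_total=2.00, V=5.80; Q3=5.80, Q4=5.80; dissipated=10.240
Final charges: Q1=10.40, Q2=19.00, Q3=5.80, Q4=5.80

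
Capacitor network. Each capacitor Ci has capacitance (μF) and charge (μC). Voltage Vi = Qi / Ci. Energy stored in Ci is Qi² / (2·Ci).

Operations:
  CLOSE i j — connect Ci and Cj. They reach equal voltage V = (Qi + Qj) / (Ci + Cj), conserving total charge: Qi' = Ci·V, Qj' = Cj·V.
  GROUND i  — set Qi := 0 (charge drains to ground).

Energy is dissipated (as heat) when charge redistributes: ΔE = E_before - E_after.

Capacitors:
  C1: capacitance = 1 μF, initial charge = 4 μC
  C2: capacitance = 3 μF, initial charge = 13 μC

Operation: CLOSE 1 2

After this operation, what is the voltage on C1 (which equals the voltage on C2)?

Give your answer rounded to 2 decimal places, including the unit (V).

Initial: C1(1μF, Q=4μC, V=4.00V), C2(3μF, Q=13μC, V=4.33V)
Op 1: CLOSE 1-2: Q_total=17.00, C_total=4.00, V=4.25; Q1=4.25, Q2=12.75; dissipated=0.042

Answer: 4.25 V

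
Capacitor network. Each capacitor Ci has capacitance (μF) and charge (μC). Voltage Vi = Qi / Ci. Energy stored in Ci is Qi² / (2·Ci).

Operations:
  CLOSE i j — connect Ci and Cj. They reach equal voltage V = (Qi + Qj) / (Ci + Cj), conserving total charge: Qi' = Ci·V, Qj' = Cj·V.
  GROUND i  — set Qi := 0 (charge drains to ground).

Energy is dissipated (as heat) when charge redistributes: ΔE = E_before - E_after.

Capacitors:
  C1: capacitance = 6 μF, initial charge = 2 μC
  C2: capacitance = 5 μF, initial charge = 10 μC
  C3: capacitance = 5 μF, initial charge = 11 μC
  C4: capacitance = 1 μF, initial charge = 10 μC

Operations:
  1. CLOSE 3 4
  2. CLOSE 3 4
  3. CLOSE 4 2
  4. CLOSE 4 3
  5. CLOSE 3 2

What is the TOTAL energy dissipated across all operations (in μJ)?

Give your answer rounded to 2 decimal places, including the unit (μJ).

Answer: 28.29 μJ

Derivation:
Initial: C1(6μF, Q=2μC, V=0.33V), C2(5μF, Q=10μC, V=2.00V), C3(5μF, Q=11μC, V=2.20V), C4(1μF, Q=10μC, V=10.00V)
Op 1: CLOSE 3-4: Q_total=21.00, C_total=6.00, V=3.50; Q3=17.50, Q4=3.50; dissipated=25.350
Op 2: CLOSE 3-4: Q_total=21.00, C_total=6.00, V=3.50; Q3=17.50, Q4=3.50; dissipated=0.000
Op 3: CLOSE 4-2: Q_total=13.50, C_total=6.00, V=2.25; Q4=2.25, Q2=11.25; dissipated=0.938
Op 4: CLOSE 4-3: Q_total=19.75, C_total=6.00, V=3.29; Q4=3.29, Q3=16.46; dissipated=0.651
Op 5: CLOSE 3-2: Q_total=27.71, C_total=10.00, V=2.77; Q3=13.85, Q2=13.85; dissipated=1.356
Total dissipated: 28.295 μJ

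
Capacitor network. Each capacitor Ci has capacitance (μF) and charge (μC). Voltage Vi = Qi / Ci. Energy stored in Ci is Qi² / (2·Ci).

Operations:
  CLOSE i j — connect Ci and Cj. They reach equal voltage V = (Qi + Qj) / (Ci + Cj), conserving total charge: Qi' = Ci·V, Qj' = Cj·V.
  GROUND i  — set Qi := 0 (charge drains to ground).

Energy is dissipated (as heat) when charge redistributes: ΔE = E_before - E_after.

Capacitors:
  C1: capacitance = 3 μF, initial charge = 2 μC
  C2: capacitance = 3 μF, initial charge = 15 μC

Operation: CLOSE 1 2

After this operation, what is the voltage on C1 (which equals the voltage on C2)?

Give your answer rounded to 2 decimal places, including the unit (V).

Initial: C1(3μF, Q=2μC, V=0.67V), C2(3μF, Q=15μC, V=5.00V)
Op 1: CLOSE 1-2: Q_total=17.00, C_total=6.00, V=2.83; Q1=8.50, Q2=8.50; dissipated=14.083

Answer: 2.83 V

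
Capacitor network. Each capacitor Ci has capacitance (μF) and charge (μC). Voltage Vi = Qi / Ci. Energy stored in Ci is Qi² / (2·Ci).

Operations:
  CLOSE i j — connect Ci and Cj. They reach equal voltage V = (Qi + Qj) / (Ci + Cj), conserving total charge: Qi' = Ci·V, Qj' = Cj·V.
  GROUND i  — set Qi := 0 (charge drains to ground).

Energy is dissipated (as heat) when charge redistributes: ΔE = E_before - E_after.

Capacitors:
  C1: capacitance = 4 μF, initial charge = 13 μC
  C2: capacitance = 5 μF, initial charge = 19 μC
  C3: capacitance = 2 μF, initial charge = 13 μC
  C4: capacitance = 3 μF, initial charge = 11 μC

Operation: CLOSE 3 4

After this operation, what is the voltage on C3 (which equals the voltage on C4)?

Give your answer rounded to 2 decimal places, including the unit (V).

Answer: 4.80 V

Derivation:
Initial: C1(4μF, Q=13μC, V=3.25V), C2(5μF, Q=19μC, V=3.80V), C3(2μF, Q=13μC, V=6.50V), C4(3μF, Q=11μC, V=3.67V)
Op 1: CLOSE 3-4: Q_total=24.00, C_total=5.00, V=4.80; Q3=9.60, Q4=14.40; dissipated=4.817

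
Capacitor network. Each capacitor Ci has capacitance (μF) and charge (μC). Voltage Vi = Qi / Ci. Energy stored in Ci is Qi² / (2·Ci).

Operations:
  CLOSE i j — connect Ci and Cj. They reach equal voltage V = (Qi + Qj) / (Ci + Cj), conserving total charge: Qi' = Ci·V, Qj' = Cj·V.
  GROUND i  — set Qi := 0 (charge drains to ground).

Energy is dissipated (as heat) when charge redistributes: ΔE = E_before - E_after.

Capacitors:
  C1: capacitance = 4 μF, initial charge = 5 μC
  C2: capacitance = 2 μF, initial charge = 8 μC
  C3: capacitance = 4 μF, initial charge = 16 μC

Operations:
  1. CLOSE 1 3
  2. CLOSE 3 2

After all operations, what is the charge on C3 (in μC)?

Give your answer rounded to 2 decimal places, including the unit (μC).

Initial: C1(4μF, Q=5μC, V=1.25V), C2(2μF, Q=8μC, V=4.00V), C3(4μF, Q=16μC, V=4.00V)
Op 1: CLOSE 1-3: Q_total=21.00, C_total=8.00, V=2.62; Q1=10.50, Q3=10.50; dissipated=7.562
Op 2: CLOSE 3-2: Q_total=18.50, C_total=6.00, V=3.08; Q3=12.33, Q2=6.17; dissipated=1.260
Final charges: Q1=10.50, Q2=6.17, Q3=12.33

Answer: 12.33 μC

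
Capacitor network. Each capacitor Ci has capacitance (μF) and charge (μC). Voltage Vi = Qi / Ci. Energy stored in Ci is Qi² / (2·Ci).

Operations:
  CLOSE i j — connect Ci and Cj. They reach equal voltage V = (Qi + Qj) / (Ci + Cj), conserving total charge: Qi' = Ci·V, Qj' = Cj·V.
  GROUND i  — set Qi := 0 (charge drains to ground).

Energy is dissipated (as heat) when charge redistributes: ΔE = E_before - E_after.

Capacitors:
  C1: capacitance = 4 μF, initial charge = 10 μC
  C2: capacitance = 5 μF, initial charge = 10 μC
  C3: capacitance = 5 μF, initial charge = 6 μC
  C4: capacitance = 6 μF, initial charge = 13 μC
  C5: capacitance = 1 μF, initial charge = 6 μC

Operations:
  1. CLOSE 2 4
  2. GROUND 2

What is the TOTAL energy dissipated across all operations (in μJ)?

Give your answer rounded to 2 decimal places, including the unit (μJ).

Initial: C1(4μF, Q=10μC, V=2.50V), C2(5μF, Q=10μC, V=2.00V), C3(5μF, Q=6μC, V=1.20V), C4(6μF, Q=13μC, V=2.17V), C5(1μF, Q=6μC, V=6.00V)
Op 1: CLOSE 2-4: Q_total=23.00, C_total=11.00, V=2.09; Q2=10.45, Q4=12.55; dissipated=0.038
Op 2: GROUND 2: Q2=0; energy lost=10.930
Total dissipated: 10.968 μJ

Answer: 10.97 μJ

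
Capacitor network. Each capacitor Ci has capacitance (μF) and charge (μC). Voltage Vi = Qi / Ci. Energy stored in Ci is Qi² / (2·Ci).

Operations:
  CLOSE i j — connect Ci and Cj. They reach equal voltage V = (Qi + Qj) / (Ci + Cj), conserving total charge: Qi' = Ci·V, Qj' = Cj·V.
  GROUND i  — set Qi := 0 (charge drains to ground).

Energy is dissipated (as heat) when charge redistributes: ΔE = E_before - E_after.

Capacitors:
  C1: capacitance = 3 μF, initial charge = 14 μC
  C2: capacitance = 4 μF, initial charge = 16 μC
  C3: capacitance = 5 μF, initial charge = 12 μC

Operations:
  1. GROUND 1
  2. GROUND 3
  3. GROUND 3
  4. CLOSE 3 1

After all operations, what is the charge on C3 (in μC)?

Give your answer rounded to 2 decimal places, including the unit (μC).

Answer: 0.00 μC

Derivation:
Initial: C1(3μF, Q=14μC, V=4.67V), C2(4μF, Q=16μC, V=4.00V), C3(5μF, Q=12μC, V=2.40V)
Op 1: GROUND 1: Q1=0; energy lost=32.667
Op 2: GROUND 3: Q3=0; energy lost=14.400
Op 3: GROUND 3: Q3=0; energy lost=0.000
Op 4: CLOSE 3-1: Q_total=0.00, C_total=8.00, V=0.00; Q3=0.00, Q1=0.00; dissipated=0.000
Final charges: Q1=0.00, Q2=16.00, Q3=0.00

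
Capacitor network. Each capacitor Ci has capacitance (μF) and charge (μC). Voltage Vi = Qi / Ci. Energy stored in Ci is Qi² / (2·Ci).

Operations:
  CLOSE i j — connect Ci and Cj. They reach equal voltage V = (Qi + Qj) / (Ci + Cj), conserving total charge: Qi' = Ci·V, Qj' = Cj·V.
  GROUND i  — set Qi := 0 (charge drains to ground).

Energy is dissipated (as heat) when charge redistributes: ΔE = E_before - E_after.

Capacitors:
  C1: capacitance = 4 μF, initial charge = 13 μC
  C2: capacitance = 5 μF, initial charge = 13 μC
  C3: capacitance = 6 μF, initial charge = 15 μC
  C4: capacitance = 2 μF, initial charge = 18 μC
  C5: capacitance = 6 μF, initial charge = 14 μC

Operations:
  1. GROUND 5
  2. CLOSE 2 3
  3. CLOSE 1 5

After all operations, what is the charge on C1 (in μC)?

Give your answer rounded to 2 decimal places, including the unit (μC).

Answer: 5.20 μC

Derivation:
Initial: C1(4μF, Q=13μC, V=3.25V), C2(5μF, Q=13μC, V=2.60V), C3(6μF, Q=15μC, V=2.50V), C4(2μF, Q=18μC, V=9.00V), C5(6μF, Q=14μC, V=2.33V)
Op 1: GROUND 5: Q5=0; energy lost=16.333
Op 2: CLOSE 2-3: Q_total=28.00, C_total=11.00, V=2.55; Q2=12.73, Q3=15.27; dissipated=0.014
Op 3: CLOSE 1-5: Q_total=13.00, C_total=10.00, V=1.30; Q1=5.20, Q5=7.80; dissipated=12.675
Final charges: Q1=5.20, Q2=12.73, Q3=15.27, Q4=18.00, Q5=7.80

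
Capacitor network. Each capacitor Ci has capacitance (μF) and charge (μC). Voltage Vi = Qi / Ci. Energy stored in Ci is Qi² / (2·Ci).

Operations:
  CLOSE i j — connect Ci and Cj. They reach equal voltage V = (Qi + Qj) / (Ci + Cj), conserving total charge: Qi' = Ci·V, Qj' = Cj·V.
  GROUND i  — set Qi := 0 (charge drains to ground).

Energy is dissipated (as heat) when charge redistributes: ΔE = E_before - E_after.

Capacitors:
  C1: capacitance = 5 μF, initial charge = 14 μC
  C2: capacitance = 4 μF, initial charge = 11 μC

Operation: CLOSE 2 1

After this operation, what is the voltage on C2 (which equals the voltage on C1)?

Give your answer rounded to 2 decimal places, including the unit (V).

Initial: C1(5μF, Q=14μC, V=2.80V), C2(4μF, Q=11μC, V=2.75V)
Op 1: CLOSE 2-1: Q_total=25.00, C_total=9.00, V=2.78; Q2=11.11, Q1=13.89; dissipated=0.003

Answer: 2.78 V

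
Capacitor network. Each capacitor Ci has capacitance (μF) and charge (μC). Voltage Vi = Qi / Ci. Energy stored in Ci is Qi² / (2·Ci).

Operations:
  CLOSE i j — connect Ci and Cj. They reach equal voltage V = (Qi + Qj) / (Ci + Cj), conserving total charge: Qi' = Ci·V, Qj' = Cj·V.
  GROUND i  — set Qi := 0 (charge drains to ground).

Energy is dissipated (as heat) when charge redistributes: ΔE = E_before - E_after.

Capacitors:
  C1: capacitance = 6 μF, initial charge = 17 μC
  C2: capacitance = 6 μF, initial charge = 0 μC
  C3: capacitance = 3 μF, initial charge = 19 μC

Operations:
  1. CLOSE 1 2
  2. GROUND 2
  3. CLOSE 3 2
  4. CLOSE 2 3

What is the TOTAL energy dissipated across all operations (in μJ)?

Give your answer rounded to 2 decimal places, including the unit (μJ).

Initial: C1(6μF, Q=17μC, V=2.83V), C2(6μF, Q=0μC, V=0.00V), C3(3μF, Q=19μC, V=6.33V)
Op 1: CLOSE 1-2: Q_total=17.00, C_total=12.00, V=1.42; Q1=8.50, Q2=8.50; dissipated=12.042
Op 2: GROUND 2: Q2=0; energy lost=6.021
Op 3: CLOSE 3-2: Q_total=19.00, C_total=9.00, V=2.11; Q3=6.33, Q2=12.67; dissipated=40.111
Op 4: CLOSE 2-3: Q_total=19.00, C_total=9.00, V=2.11; Q2=12.67, Q3=6.33; dissipated=0.000
Total dissipated: 58.174 μJ

Answer: 58.17 μJ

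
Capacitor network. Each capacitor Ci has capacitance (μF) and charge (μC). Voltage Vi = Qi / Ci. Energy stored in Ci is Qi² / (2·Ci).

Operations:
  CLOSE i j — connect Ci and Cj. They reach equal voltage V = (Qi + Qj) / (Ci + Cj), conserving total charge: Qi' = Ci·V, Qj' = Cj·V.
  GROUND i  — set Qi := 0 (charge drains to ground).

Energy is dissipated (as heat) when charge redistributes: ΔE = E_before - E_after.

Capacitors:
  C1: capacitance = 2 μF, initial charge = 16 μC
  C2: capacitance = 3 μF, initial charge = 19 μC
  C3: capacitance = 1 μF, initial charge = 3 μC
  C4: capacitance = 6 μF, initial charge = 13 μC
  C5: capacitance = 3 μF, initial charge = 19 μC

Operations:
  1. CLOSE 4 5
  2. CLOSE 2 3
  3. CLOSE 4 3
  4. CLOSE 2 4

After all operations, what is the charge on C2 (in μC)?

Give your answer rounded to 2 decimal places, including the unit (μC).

Initial: C1(2μF, Q=16μC, V=8.00V), C2(3μF, Q=19μC, V=6.33V), C3(1μF, Q=3μC, V=3.00V), C4(6μF, Q=13μC, V=2.17V), C5(3μF, Q=19μC, V=6.33V)
Op 1: CLOSE 4-5: Q_total=32.00, C_total=9.00, V=3.56; Q4=21.33, Q5=10.67; dissipated=17.361
Op 2: CLOSE 2-3: Q_total=22.00, C_total=4.00, V=5.50; Q2=16.50, Q3=5.50; dissipated=4.167
Op 3: CLOSE 4-3: Q_total=26.83, C_total=7.00, V=3.83; Q4=23.00, Q3=3.83; dissipated=1.620
Op 4: CLOSE 2-4: Q_total=39.50, C_total=9.00, V=4.39; Q2=13.17, Q4=26.33; dissipated=2.778
Final charges: Q1=16.00, Q2=13.17, Q3=3.83, Q4=26.33, Q5=10.67

Answer: 13.17 μC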